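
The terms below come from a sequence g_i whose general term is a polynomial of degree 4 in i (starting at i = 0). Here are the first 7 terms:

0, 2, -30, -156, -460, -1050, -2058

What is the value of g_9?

-9270

1st diffs: 2, -32, -126, -304, -590, -1008.
2nd diffs: -34, -94, -178, -286, -418.
3rd diffs: -60, -84, -108, -132.
4th diffs: -24, -24, -24 (constant).
So g_i = -i^4 - 4i^3 + 2i^2 + 5i.
Evaluating at i = 9 gives g_9 = -9270.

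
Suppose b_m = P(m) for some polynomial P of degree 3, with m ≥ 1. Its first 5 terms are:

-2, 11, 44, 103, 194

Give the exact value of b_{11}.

1st diffs: 13, 33, 59, 91.
2nd diffs: 20, 26, 32.
3rd diffs: 6, 6 (constant).
Newton forward-difference form: b_m = -2 + 13·C(m-1,1) + 20·C(m-1,2) + 6·C(m-1,3).
At m = 11: m-1 = 10, so b_{11} = -2 + 130 + 900 + 720 = 1748.

1748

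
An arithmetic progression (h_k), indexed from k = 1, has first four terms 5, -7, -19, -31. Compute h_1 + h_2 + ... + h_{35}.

Common difference d = -12.
h_k = 5 + (k - 1)·(-12).
h_{35} = -403; S = 35·(5 + (-403))/2 = -6965.

-6965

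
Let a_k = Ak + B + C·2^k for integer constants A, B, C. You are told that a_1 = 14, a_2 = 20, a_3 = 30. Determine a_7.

At k = 1, 2, 3: A + B + 2C = 14; 2A + B + 4C = 20; 3A + B + 8C = 30.
Subtracting the first from the second: A + 2C = 6.
Subtracting the second from the third: A + 4C = 10.
Solving: C = 2, A = 2, then B = 8.
Therefore a_7 = 14 + 8 + 2·128 = 278.

278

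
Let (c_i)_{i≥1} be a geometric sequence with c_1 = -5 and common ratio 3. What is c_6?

c_i = (-5)·3^(i-1).
c_6 = (-5)·3^5 = -1215.

-1215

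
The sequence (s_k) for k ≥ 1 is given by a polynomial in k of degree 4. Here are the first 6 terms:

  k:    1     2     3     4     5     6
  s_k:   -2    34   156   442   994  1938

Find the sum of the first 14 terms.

1st diffs: 36, 122, 286, 552, 944.
2nd diffs: 86, 164, 266, 392.
3rd diffs: 78, 102, 126.
4th diffs: 24, 24 (constant).
So s_k = k^4 + 3k^3 - 6.
Continuing: …, 3424, 5626, 8742, 12994, …, s_{14} = 46642.
Summing k = 1..14 (14 terms) gives 160678.

160678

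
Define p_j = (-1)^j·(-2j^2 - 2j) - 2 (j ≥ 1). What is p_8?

-146

(-1)^8 = 1; -2j^2 - 2j at j=8 is -144; so p_8 = -146.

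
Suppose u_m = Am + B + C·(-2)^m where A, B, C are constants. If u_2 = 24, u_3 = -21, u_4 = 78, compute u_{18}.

1048632

Plug in m = 2, 3, 4: 2A + B + 4C = 24; 3A + B - 8C = -21; 4A + B + 16C = 78.
Subtracting the first from the second: A - 12C = -45.
Subtracting the second from the third: A + 24C = 99.
Solving: C = 4, A = 3, then B = 2.
Hence u_{18} = 3·18 + 2 + 4·262144 = 1048632.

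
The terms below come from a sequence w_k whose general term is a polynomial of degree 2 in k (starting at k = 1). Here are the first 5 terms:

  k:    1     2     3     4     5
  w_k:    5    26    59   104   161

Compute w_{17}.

1781

1st diffs: 21, 33, 45, 57.
2nd diffs: 12, 12, 12 (constant).
Newton forward-difference form: w_k = 5 + 21·C(k-1,1) + 12·C(k-1,2).
At k = 17: k-1 = 16, so w_{17} = 5 + 336 + 1440 = 1781.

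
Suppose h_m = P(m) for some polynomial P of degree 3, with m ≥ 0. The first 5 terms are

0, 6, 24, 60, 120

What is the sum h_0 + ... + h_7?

1st diffs: 6, 18, 36, 60.
2nd diffs: 12, 18, 24.
3rd diffs: 6, 6 (constant).
Newton forward-difference form: h_m = 6·C(m,1) + 12·C(m,2) + 6·C(m,3).
Continuing: 210, 336, 504.
Summing m = 0..7 (8 terms) gives 1260.

1260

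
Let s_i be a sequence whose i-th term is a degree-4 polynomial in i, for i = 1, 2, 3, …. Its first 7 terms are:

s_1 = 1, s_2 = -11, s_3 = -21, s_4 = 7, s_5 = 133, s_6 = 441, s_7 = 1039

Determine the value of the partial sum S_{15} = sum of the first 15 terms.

120877

1st diffs: -12, -10, 28, 126, 308, 598.
2nd diffs: 2, 38, 98, 182, 290.
3rd diffs: 36, 60, 84, 108.
4th diffs: 24, 24, 24 (constant).
Newton forward-difference form: s_i = 1 + (-12)·C(i-1,1) + 2·C(i-1,2) + 36·C(i-1,3) + 24·C(i-1,4).
Continuing: …, 2059, 3657, 6013, 9331, …, s_{15} = 37143.
Summing i = 1..15 (15 terms) gives 120877.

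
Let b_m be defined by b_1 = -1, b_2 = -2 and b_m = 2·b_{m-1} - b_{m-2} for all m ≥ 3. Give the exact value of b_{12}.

-12

Iterate the recurrence:
b_3 = -3; b_4 = -4; b_5 = -5; b_6 = -6; b_7 = -7; b_8 = -8; b_9 = -9; b_{10} = -10; b_{11} = -11; b_{12} = -12.
(Characteristic roots are 1 and 1.)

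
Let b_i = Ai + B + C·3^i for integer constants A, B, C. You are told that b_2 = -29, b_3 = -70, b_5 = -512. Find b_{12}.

Write the equations: 2A + B + 9C = -29; 3A + B + 27C = -70; 5A + B + 243C = -512.
Subtracting the first from the second: A + 18C = -41.
Subtracting the second from the third: 2A + 216C = -442.
Solving: C = -2, A = -5, then B = -1.
Therefore b_{12} = -60 + (-1) + (-2)·531441 = -1062943.

-1062943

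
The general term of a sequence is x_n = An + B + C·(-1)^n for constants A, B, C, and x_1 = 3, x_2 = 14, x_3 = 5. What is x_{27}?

29

Plug in n = 1, 2, 3: A + B - C = 3; 2A + B + C = 14; 3A + B - C = 5.
Subtracting the first from the second: A + 2C = 11.
Subtracting the second from the third: A - 2C = -9.
Solving: C = 5, A = 1, then B = 7.
Hence x_{27} = 1·27 + 7 + 5·(-1) = 29.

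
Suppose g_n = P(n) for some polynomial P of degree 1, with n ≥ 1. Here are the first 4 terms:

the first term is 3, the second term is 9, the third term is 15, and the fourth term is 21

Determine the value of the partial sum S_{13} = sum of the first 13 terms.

507

1st diffs: 6, 6, 6 (constant).
So g_n = 6n - 3.
Continuing: …, 27, 33, 39, 45, …, g_{13} = 75.
Summing n = 1..13 (13 terms) gives 507.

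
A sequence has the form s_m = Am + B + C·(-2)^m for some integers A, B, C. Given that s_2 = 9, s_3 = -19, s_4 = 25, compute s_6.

Plug in m = 2, 3, 4: 2A + B + 4C = 9; 3A + B - 8C = -19; 4A + B + 16C = 25.
Subtracting the first from the second: A - 12C = -28.
Subtracting the second from the third: A + 24C = 44.
Solving: C = 2, A = -4, then B = 9.
Therefore s_6 = -24 + 9 + 2·64 = 113.

113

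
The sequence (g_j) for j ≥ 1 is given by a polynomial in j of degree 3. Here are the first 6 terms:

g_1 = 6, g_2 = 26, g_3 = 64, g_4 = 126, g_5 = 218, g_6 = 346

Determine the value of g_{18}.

6874

1st diffs: 20, 38, 62, 92, 128.
2nd diffs: 18, 24, 30, 36.
3rd diffs: 6, 6, 6 (constant).
Newton forward-difference form: g_j = 6 + 20·C(j-1,1) + 18·C(j-1,2) + 6·C(j-1,3).
At j = 18: j-1 = 17, so g_{18} = 6 + 340 + 2448 + 4080 = 6874.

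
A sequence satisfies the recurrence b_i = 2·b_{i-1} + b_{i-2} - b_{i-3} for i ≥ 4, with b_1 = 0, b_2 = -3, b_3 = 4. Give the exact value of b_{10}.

Applying the relation repeatedly:
b_4 = 5  b_5 = 17  b_6 = 35  b_7 = 82  b_8 = 182  b_9 = 411  b_{10} = 922.

922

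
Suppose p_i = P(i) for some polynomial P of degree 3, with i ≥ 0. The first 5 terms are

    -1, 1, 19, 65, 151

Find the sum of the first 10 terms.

4520

1st diffs: 2, 18, 46, 86.
2nd diffs: 16, 28, 40.
3rd diffs: 12, 12 (constant).
So p_i = 2i^3 + 2i^2 - 2i - 1.
Continuing: …, 289, 491, 769, 1135, …, p_9 = 1601.
Summing i = 0..9 (10 terms) gives 4520.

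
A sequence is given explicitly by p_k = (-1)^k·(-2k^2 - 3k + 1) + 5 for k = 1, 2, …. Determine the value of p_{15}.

(-1)^15 = -1; -2k^2 - 3k + 1 at k=15 is -494; so p_{15} = 499.

499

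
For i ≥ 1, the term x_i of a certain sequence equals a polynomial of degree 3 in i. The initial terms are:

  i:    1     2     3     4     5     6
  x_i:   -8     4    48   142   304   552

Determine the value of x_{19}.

19792

1st diffs: 12, 44, 94, 162, 248.
2nd diffs: 32, 50, 68, 86.
3rd diffs: 18, 18, 18 (constant).
So x_i = 3i^3 - 2i^2 - 3i - 6.
Evaluating at i = 19 gives x_{19} = 19792.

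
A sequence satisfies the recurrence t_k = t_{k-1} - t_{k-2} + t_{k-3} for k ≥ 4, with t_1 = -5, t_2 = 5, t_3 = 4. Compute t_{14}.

5

Compute successive terms:
t_4 = -6  t_5 = -5  t_6 = 5  …  t_{11} = 4  t_{12} = -6  t_{13} = -5  t_{14} = 5.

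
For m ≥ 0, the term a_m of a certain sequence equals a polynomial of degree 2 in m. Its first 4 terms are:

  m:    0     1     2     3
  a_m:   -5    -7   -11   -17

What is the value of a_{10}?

-115

1st diffs: -2, -4, -6.
2nd diffs: -2, -2 (constant).
Newton forward-difference form: a_m = -5 + (-2)·C(m,1) + (-2)·C(m,2).
At m = 10: m = 10, so a_{10} = -5 - 20 - 90 = -115.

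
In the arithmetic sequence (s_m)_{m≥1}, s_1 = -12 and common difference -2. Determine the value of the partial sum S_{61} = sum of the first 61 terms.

-4392

s_m = -12 + (m - 1)·(-2).
s_{61} = -132; S = 61·(-12 + (-132))/2 = -4392.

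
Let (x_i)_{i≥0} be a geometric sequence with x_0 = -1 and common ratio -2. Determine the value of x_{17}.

131072

x_i = (-1)·(-2)^(i-0).
x_{17} = (-1)·(-2)^17 = 131072.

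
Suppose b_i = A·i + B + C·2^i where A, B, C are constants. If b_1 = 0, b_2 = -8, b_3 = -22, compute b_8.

Write the equations: A + B + 2C = 0; 2A + B + 4C = -8; 3A + B + 8C = -22.
Subtracting the first from the second: A + 2C = -8.
Subtracting the second from the third: A + 4C = -14.
Solving: C = -3, A = -2, then B = 8.
Hence b_8 = -2·8 + 8 + (-3)·256 = -776.

-776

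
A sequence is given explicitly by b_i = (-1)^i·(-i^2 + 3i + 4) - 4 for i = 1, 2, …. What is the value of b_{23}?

(-1)^23 = -1; -i^2 + 3i + 4 at i=23 is -456; so b_{23} = 452.

452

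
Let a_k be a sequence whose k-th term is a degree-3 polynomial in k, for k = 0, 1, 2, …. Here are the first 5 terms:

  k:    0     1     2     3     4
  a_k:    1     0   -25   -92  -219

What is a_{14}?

-8749

1st diffs: -1, -25, -67, -127.
2nd diffs: -24, -42, -60.
3rd diffs: -18, -18 (constant).
Newton forward-difference form: a_k = 1 + (-1)·C(k,1) + (-24)·C(k,2) + (-18)·C(k,3).
At k = 14: k = 14, so a_{14} = 1 - 14 - 2184 - 6552 = -8749.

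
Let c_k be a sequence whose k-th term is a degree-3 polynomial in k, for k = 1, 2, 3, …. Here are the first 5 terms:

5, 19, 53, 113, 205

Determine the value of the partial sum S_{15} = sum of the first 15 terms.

1st diffs: 14, 34, 60, 92.
2nd diffs: 20, 26, 32.
3rd diffs: 6, 6 (constant).
So c_k = k^3 + 4k^2 - 5k + 5.
Continuing: …, 335, 509, 733, 1013, …, c_{15} = 4205.
Summing k = 1..15 (15 terms) gives 18835.

18835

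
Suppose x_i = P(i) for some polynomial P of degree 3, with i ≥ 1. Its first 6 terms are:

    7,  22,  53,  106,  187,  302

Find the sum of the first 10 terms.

1st diffs: 15, 31, 53, 81, 115.
2nd diffs: 16, 22, 28, 34.
3rd diffs: 6, 6, 6 (constant).
So x_i = i^3 + 2i^2 + 2i + 2.
Continuing: 457, 658, 911, 1222.
Summing i = 1..10 (10 terms) gives 3925.

3925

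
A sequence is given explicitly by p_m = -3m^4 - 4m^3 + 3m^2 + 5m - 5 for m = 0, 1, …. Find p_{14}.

-125571

p_{14} = -3·14^4 - 4·14^3 + 3·14^2 + 5·14 - 5 = -125571.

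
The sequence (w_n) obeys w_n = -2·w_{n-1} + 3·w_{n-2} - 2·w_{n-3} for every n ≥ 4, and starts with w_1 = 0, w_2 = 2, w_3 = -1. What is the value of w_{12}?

Applying the relation repeatedly:
w_4 = 8; w_5 = -23; w_6 = 72; w_7 = -229; w_8 = 720; w_9 = -2271; w_{10} = 7160; w_{11} = -22573; w_{12} = 71168.

71168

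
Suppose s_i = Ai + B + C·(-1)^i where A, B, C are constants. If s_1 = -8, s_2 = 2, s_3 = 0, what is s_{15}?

The three given values yield: A + B - C = -8; 2A + B + C = 2; 3A + B - C = 0.
Subtracting the first from the second: A + 2C = 10.
Subtracting the second from the third: A - 2C = -2.
Solving: C = 3, A = 4, then B = -9.
So s_i = 4·i + (-9) + 3·(-1)^i; at i=15 this is 48.

48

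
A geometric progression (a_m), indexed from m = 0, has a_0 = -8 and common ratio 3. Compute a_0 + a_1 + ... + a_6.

-8744

a_m = (-8)·3^(m-0).
S = (-8)·(3^7 - 1)/(3 - 1) = (-8)·(2187 - 1)/(2) = -8744.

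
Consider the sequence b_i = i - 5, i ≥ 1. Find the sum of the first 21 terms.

Over i = 1..21: Σi = 231.
Total = (1)·231 + (-5)·21 = 126.

126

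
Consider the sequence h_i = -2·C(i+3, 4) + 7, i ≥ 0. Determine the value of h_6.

C(9, 4) = 126, so h_6 = -245.

-245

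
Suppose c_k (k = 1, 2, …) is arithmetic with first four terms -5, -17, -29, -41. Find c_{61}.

Common difference d = -12.
c_k = -5 + (k - 1)·(-12).
c_{61} = -5 + 60·(-12) = -725.

-725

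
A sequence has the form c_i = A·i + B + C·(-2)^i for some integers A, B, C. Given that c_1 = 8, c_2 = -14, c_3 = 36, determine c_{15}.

131100

At i = 1, 2, 3: A + B - 2C = 8; 2A + B + 4C = -14; 3A + B - 8C = 36.
Subtracting the first from the second: A + 6C = -22.
Subtracting the second from the third: A - 12C = 50.
Solving: C = -4, A = 2, then B = -2.
Hence c_{15} = 2·15 + (-2) + (-4)·(-32768) = 131100.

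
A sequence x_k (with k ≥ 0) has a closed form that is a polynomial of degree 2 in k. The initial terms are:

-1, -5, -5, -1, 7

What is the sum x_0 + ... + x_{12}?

819

1st diffs: -4, 0, 4, 8.
2nd diffs: 4, 4, 4 (constant).
Newton forward-difference form: x_k = -1 + (-4)·C(k,1) + 4·C(k,2).
Continuing: …, 19, 35, 55, 79, …, x_{12} = 215.
Summing k = 0..12 (13 terms) gives 819.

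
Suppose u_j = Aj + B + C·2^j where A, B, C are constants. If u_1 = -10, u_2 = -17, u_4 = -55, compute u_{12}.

At j = 1, 2, 4: A + B + 2C = -10; 2A + B + 4C = -17; 4A + B + 16C = -55.
Subtracting the first from the second: A + 2C = -7.
Subtracting the second from the third: 2A + 12C = -38.
Solving: C = -3, A = -1, then B = -3.
Therefore u_{12} = -12 + (-3) + (-3)·4096 = -12303.

-12303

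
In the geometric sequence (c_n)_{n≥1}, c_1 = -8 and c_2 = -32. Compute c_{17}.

Common ratio r = 4.
c_n = (-8)·4^(n-1).
c_{17} = (-8)·4^16 = -34359738368.

-34359738368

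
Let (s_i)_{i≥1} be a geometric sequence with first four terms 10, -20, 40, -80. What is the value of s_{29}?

2684354560

Common ratio r = -2.
s_i = 10·(-2)^(i-1).
s_{29} = 10·(-2)^28 = 2684354560.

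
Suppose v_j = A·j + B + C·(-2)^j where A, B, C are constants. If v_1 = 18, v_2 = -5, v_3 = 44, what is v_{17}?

524314

At j = 1, 2, 3: A + B - 2C = 18; 2A + B + 4C = -5; 3A + B - 8C = 44.
Subtracting the first from the second: A + 6C = -23.
Subtracting the second from the third: A - 12C = 49.
Solving: C = -4, A = 1, then B = 9.
Therefore v_{17} = 17 + 9 + (-4)·(-131072) = 524314.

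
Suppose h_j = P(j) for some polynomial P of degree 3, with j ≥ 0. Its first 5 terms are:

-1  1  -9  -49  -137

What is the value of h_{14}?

1st diffs: 2, -10, -40, -88.
2nd diffs: -12, -30, -48.
3rd diffs: -18, -18 (constant).
Newton forward-difference form: h_j = -1 + 2·C(j,1) + (-12)·C(j,2) + (-18)·C(j,3).
At j = 14: j = 14, so h_{14} = -1 + 28 - 1092 - 6552 = -7617.

-7617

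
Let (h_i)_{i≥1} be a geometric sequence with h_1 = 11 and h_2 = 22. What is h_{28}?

Common ratio r = 2.
h_i = 11·2^(i-1).
h_{28} = 11·2^27 = 1476395008.

1476395008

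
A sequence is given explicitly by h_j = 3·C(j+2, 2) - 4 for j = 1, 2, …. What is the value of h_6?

C(8, 2) = 28, so h_6 = 80.

80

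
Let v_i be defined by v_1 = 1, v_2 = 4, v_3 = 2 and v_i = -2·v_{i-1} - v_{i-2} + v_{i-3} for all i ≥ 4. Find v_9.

-32

Compute successive terms:
v_4 = -7; v_5 = 16; v_6 = -23; v_7 = 23; v_8 = -7; v_9 = -32.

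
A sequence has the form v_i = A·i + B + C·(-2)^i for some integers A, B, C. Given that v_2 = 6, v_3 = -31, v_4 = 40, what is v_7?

-395

The three given values yield: 2A + B + 4C = 6; 3A + B - 8C = -31; 4A + B + 16C = 40.
Subtracting the first from the second: A - 12C = -37.
Subtracting the second from the third: A + 24C = 71.
Solving: C = 3, A = -1, then B = -4.
So v_i = -1·i + (-4) + 3·(-2)^i; at i=7 this is -395.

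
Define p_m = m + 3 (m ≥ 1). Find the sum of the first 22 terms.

Over m = 1..22: Σm = 253.
Total = (1)·253 + (3)·22 = 319.

319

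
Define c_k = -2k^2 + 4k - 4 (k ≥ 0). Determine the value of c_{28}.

c_{28} = -2·28^2 + 4·28 - 4 = -1460.

-1460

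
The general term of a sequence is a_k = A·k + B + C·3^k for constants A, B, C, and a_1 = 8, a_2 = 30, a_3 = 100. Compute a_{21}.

41841412768

The three given values yield: A + B + 3C = 8; 2A + B + 9C = 30; 3A + B + 27C = 100.
Subtracting the first from the second: A + 6C = 22.
Subtracting the second from the third: A + 18C = 70.
Solving: C = 4, A = -2, then B = -2.
Hence a_{21} = -2·21 + (-2) + 4·10460353203 = 41841412768.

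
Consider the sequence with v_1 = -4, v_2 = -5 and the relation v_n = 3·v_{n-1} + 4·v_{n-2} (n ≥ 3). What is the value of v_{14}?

Compute successive terms:
v_3 = -31; v_4 = -113; v_5 = -463; …; v_{11} = -1887439; v_{12} = -7549745; v_{13} = -30198991; v_{14} = -120795953.
(Characteristic roots are 4 and -1.)

-120795953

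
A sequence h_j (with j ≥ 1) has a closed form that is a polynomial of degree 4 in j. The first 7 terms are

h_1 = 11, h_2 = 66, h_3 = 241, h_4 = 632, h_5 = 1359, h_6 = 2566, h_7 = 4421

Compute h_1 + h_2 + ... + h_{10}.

43193

1st diffs: 55, 175, 391, 727, 1207, 1855.
2nd diffs: 120, 216, 336, 480, 648.
3rd diffs: 96, 120, 144, 168.
4th diffs: 24, 24, 24 (constant).
So h_j = j^4 + 6j^3 - j^2 + j + 4.
Continuing: 7116, 10867, 15914.
Summing j = 1..10 (10 terms) gives 43193.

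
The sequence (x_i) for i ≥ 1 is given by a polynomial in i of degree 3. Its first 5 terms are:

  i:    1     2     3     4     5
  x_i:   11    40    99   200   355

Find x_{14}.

1st diffs: 29, 59, 101, 155.
2nd diffs: 30, 42, 54.
3rd diffs: 12, 12 (constant).
Newton forward-difference form: x_i = 11 + 29·C(i-1,1) + 30·C(i-1,2) + 12·C(i-1,3).
At i = 14: i-1 = 13, so x_{14} = 11 + 377 + 2340 + 3432 = 6160.

6160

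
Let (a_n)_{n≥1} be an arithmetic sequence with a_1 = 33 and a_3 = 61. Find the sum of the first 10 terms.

Common difference d = (61 - 33) / (3 - 1) = 14.
a_n = 33 + (n - 1)·14.
a_{10} = 159; S = 10·(33 + 159)/2 = 960.

960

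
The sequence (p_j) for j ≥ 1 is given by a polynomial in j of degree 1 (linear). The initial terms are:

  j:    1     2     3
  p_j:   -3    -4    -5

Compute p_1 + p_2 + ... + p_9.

1st diffs: -1, -1 (constant).
So p_j = -j - 2.
Continuing: …, -6, -7, -8, -9, …, p_9 = -11.
Summing j = 1..9 (9 terms) gives -63.

-63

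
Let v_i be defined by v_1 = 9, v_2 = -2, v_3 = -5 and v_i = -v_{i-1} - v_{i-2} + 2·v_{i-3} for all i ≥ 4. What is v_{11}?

-536

Step forward from the initial values:
v_4 = 25  v_5 = -24  v_6 = -11  v_7 = 85  v_8 = -122  v_9 = 15  v_{10} = 277  v_{11} = -536.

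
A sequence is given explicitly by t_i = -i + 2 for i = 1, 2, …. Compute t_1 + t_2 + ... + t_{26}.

-299

Over i = 1..26: Σi = 351.
Total = (-1)·351 + (2)·26 = -299.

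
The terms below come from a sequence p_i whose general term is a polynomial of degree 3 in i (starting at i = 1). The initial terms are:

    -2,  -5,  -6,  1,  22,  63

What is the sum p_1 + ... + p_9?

798

1st diffs: -3, -1, 7, 21, 41.
2nd diffs: 2, 8, 14, 20.
3rd diffs: 6, 6, 6 (constant).
Newton forward-difference form: p_i = -2 + (-3)·C(i-1,1) + 2·C(i-1,2) + 6·C(i-1,3).
Continuing: 130, 229, 366.
Summing i = 1..9 (9 terms) gives 798.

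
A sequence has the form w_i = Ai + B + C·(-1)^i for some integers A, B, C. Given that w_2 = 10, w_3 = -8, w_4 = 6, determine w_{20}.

Write the equations: 2A + B + C = 10; 3A + B - C = -8; 4A + B + C = 6.
Subtracting the first from the second: A - 2C = -18.
Subtracting the second from the third: A + 2C = 14.
Solving: C = 8, A = -2, then B = 6.
Therefore w_{20} = -40 + 6 + 8·1 = -26.

-26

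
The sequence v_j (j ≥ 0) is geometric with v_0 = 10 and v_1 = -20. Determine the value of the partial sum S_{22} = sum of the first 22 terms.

Common ratio r = -2.
v_j = 10·(-2)^(j-0).
S = 10·((-2)^22 - 1)/(-2 - 1) = 10·(4194304 - 1)/(-3) = -13981010.

-13981010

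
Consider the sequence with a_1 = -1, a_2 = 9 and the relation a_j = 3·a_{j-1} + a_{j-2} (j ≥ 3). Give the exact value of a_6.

a_3 = 26;  a_4 = 87;  a_5 = 287;  a_6 = 948.

948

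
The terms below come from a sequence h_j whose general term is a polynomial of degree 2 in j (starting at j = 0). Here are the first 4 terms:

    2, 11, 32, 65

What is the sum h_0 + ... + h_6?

623

1st diffs: 9, 21, 33.
2nd diffs: 12, 12 (constant).
Newton forward-difference form: h_j = 2 + 9·C(j,1) + 12·C(j,2).
Continuing: 110, 167, 236.
Summing j = 0..6 (7 terms) gives 623.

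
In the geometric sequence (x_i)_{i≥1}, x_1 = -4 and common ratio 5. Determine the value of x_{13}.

x_i = (-4)·5^(i-1).
x_{13} = (-4)·5^12 = -976562500.

-976562500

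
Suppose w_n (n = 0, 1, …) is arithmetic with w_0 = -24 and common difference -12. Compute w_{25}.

w_n = -24 + (n - 0)·(-12).
w_{25} = -24 + 25·(-12) = -324.

-324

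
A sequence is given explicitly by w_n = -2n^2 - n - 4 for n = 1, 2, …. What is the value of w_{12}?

-304

w_{12} = -2·12^2 - 1·12 - 4 = -304.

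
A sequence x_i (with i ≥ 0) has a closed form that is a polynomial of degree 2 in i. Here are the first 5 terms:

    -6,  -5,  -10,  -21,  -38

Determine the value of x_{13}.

1st diffs: 1, -5, -11, -17.
2nd diffs: -6, -6, -6 (constant).
Newton forward-difference form: x_i = -6 + 1·C(i,1) + (-6)·C(i,2).
At i = 13: i = 13, so x_{13} = -6 + 13 - 468 = -461.

-461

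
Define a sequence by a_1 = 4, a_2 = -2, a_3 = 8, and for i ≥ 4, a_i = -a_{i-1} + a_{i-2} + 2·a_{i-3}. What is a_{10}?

30

a_4 = -2  a_5 = 6  a_6 = 8  a_7 = -6  a_8 = 26  a_9 = -16  a_{10} = 30.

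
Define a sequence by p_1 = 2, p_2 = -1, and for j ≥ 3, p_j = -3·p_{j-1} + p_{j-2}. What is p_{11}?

68777

Compute successive terms:
p_3 = 5, p_4 = -16, p_5 = 53, p_6 = -175, p_7 = 578, p_8 = -1909, p_9 = 6305, p_{10} = -20824, p_{11} = 68777.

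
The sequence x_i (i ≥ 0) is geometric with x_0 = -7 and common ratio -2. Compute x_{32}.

x_i = (-7)·(-2)^(i-0).
x_{32} = (-7)·(-2)^32 = -30064771072.

-30064771072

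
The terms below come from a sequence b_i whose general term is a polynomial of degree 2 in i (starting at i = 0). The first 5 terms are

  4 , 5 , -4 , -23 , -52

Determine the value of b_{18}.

1st diffs: 1, -9, -19, -29.
2nd diffs: -10, -10, -10 (constant).
So b_i = -5i^2 + 6i + 4.
Evaluating at i = 18 gives b_{18} = -1508.

-1508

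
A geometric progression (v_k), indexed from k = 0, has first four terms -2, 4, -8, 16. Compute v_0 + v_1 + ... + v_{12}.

Common ratio r = -2.
v_k = (-2)·(-2)^(k-0).
S = (-2)·((-2)^13 - 1)/(-2 - 1) = (-2)·(-8192 - 1)/(-3) = -5462.

-5462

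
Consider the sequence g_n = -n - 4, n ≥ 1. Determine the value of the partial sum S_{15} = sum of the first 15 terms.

Over n = 1..15: Σn = 120.
Total = (-1)·120 + (-4)·15 = -180.

-180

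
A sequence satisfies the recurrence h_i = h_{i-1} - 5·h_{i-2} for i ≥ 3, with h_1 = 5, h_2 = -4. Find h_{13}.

-51179

Applying the relation repeatedly:
h_3 = -29  h_4 = -9  h_5 = 136  …  h_{10} = 8111  h_{11} = 2656  h_{12} = -37899  h_{13} = -51179.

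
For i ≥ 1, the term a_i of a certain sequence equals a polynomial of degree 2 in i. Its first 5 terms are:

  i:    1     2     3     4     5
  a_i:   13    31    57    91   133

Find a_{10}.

1st diffs: 18, 26, 34, 42.
2nd diffs: 8, 8, 8 (constant).
Newton forward-difference form: a_i = 13 + 18·C(i-1,1) + 8·C(i-1,2).
At i = 10: i-1 = 9, so a_{10} = 13 + 162 + 288 = 463.

463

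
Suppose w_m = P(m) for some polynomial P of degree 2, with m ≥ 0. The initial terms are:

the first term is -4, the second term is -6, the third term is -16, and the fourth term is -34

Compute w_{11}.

1st diffs: -2, -10, -18.
2nd diffs: -8, -8 (constant).
Newton forward-difference form: w_m = -4 + (-2)·C(m,1) + (-8)·C(m,2).
At m = 11: m = 11, so w_{11} = -4 - 22 - 440 = -466.

-466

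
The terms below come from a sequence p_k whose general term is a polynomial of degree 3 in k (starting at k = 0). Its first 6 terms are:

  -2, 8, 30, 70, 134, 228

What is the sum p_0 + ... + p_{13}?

1st diffs: 10, 22, 40, 64, 94.
2nd diffs: 12, 18, 24, 30.
3rd diffs: 6, 6, 6 (constant).
Newton forward-difference form: p_k = -2 + 10·C(k,1) + 12·C(k,2) + 6·C(k,3).
Continuing: …, 358, 530, 750, 1024, …, p_{13} = 2780.
Summing k = 0..13 (14 terms) gives 11256.

11256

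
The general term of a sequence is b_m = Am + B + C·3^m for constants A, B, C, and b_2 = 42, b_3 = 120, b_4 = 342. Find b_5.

The three given values yield: 2A + B + 9C = 42; 3A + B + 27C = 120; 4A + B + 81C = 342.
Subtracting the first from the second: A + 18C = 78.
Subtracting the second from the third: A + 54C = 222.
Solving: C = 4, A = 6, then B = -6.
So b_m = 6·m + (-6) + 4·3^m; at m=5 this is 996.

996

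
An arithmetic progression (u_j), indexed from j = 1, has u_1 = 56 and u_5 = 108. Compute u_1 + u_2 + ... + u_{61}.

27206

Common difference d = (108 - 56) / (5 - 1) = 13.
u_j = 56 + (j - 1)·13.
u_{61} = 836; S = 61·(56 + 836)/2 = 27206.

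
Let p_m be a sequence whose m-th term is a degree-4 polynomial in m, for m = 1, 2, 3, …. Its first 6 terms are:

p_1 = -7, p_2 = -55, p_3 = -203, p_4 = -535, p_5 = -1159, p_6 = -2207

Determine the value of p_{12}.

1st diffs: -48, -148, -332, -624, -1048.
2nd diffs: -100, -184, -292, -424.
3rd diffs: -84, -108, -132.
4th diffs: -24, -24 (constant).
Newton forward-difference form: p_m = -7 + (-48)·C(m-1,1) + (-100)·C(m-1,2) + (-84)·C(m-1,3) + (-24)·C(m-1,4).
At m = 12: m-1 = 11, so p_{12} = -7 - 528 - 5500 - 13860 - 7920 = -27815.

-27815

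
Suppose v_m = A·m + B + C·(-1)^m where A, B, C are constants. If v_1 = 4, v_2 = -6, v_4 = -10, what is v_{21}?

-36

At m = 1, 2, 4: A + B - C = 4; 2A + B + C = -6; 4A + B + C = -10.
Subtracting the first from the second: A + 2C = -10.
Subtracting the second from the third: 2A = -4.
Solving: C = -4, A = -2, then B = 2.
Therefore v_{21} = -42 + 2 + (-4)·(-1) = -36.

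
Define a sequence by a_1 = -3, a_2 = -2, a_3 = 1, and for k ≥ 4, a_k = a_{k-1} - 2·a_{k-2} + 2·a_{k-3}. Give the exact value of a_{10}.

-7

Iterate the recurrence:
a_4 = -1;  a_5 = -7;  a_6 = -3;  a_7 = 9;  a_8 = 1;  a_9 = -23;  a_{10} = -7.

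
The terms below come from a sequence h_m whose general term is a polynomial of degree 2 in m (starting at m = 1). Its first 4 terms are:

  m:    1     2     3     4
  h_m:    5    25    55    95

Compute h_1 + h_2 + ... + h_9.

1605

1st diffs: 20, 30, 40.
2nd diffs: 10, 10 (constant).
So h_m = 5m^2 + 5m - 5.
Continuing: …, 145, 205, 275, 355, …, h_9 = 445.
Summing m = 1..9 (9 terms) gives 1605.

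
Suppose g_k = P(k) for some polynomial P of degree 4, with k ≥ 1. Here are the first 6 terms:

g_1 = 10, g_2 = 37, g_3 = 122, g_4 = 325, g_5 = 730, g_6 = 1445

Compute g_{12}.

21317

1st diffs: 27, 85, 203, 405, 715.
2nd diffs: 58, 118, 202, 310.
3rd diffs: 60, 84, 108.
4th diffs: 24, 24 (constant).
So g_k = k^4 + 4k^2 + 5.
Evaluating at k = 12 gives g_{12} = 21317.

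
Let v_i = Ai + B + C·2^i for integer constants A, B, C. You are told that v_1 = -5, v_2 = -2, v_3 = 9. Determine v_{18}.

1048478

The three given values yield: A + B + 2C = -5; 2A + B + 4C = -2; 3A + B + 8C = 9.
Subtracting the first from the second: A + 2C = 3.
Subtracting the second from the third: A + 4C = 11.
Solving: C = 4, A = -5, then B = -8.
Hence v_{18} = -5·18 + (-8) + 4·262144 = 1048478.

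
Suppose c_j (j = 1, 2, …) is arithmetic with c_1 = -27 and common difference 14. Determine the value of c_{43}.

c_j = -27 + (j - 1)·14.
c_{43} = -27 + 42·14 = 561.

561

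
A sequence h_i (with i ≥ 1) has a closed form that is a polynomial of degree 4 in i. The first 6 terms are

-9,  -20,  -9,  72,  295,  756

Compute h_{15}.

43335

1st diffs: -11, 11, 81, 223, 461.
2nd diffs: 22, 70, 142, 238.
3rd diffs: 48, 72, 96.
4th diffs: 24, 24 (constant).
Newton forward-difference form: h_i = -9 + (-11)·C(i-1,1) + 22·C(i-1,2) + 48·C(i-1,3) + 24·C(i-1,4).
At i = 15: i-1 = 14, so h_{15} = -9 - 154 + 2002 + 17472 + 24024 = 43335.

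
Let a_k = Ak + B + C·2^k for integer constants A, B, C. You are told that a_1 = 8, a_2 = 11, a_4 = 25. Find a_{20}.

Plug in k = 1, 2, 4: A + B + 2C = 8; 2A + B + 4C = 11; 4A + B + 16C = 25.
Subtracting the first from the second: A + 2C = 3.
Subtracting the second from the third: 2A + 12C = 14.
Solving: C = 1, A = 1, then B = 5.
Hence a_{20} = 1·20 + 5 + 1·1048576 = 1048601.

1048601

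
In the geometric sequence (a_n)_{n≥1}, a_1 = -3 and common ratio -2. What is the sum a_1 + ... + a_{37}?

a_n = (-3)·(-2)^(n-1).
S = (-3)·((-2)^37 - 1)/(-2 - 1) = (-3)·(-137438953472 - 1)/(-3) = -137438953473.

-137438953473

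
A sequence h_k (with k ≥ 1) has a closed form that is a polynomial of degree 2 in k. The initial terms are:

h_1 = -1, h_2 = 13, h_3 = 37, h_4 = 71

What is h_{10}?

485

1st diffs: 14, 24, 34.
2nd diffs: 10, 10 (constant).
So h_k = 5k^2 - k - 5.
Evaluating at k = 10 gives h_{10} = 485.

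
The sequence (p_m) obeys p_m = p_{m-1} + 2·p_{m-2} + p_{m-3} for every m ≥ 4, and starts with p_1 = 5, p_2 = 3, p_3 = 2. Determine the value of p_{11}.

2153

Compute successive terms:
p_4 = 13; p_5 = 20; p_6 = 48; p_7 = 101; p_8 = 217; p_9 = 467; p_{10} = 1002; p_{11} = 2153.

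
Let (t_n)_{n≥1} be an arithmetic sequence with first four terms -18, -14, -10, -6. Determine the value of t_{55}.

198

Common difference d = 4.
t_n = -18 + (n - 1)·4.
t_{55} = -18 + 54·4 = 198.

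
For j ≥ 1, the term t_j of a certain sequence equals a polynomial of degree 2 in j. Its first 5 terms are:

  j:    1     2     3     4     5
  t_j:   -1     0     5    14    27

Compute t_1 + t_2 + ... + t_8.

1st diffs: 1, 5, 9, 13.
2nd diffs: 4, 4, 4 (constant).
Newton forward-difference form: t_j = -1 + 1·C(j-1,1) + 4·C(j-1,2).
Continuing: 44, 65, 90.
Summing j = 1..8 (8 terms) gives 244.

244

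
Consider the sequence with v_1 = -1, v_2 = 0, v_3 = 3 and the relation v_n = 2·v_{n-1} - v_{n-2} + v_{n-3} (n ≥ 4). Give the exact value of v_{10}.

Iterate the recurrence:
v_4 = 5; v_5 = 7; v_6 = 12; v_7 = 22; v_8 = 39; v_9 = 68; v_{10} = 119.

119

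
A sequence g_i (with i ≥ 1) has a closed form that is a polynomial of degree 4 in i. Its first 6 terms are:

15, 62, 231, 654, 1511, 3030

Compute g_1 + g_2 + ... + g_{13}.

1st diffs: 47, 169, 423, 857, 1519.
2nd diffs: 122, 254, 434, 662.
3rd diffs: 132, 180, 228.
4th diffs: 48, 48 (constant).
Newton forward-difference form: g_i = 15 + 47·C(i-1,1) + 122·C(i-1,2) + 132·C(i-1,3) + 48·C(i-1,4).
Continuing: …, 5487, 9206, 14559, 21966, …, g_{13} = 61431.
Summing i = 1..13 (13 terms) gives 194909.

194909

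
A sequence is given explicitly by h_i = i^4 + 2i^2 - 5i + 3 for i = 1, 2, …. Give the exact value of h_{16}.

h_{16} = 1·16^4 + 2·16^2 - 5·16 + 3 = 65971.

65971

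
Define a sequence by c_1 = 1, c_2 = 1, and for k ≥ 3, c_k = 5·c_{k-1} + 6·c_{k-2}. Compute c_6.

Applying the relation repeatedly:
c_3 = 11  c_4 = 61  c_5 = 371  c_6 = 2221.
(Characteristic roots are 6 and -1.)

2221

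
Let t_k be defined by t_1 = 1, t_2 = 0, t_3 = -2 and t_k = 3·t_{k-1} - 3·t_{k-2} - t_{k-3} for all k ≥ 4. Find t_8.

39

Iterate the recurrence:
t_4 = -7  t_5 = -15  t_6 = -22  t_7 = -14  t_8 = 39.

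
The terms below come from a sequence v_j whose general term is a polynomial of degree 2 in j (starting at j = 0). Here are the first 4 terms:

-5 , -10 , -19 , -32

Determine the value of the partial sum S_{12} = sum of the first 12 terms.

-1270

1st diffs: -5, -9, -13.
2nd diffs: -4, -4 (constant).
Newton forward-difference form: v_j = -5 + (-5)·C(j,1) + (-4)·C(j,2).
Continuing: …, -49, -70, -95, -124, …, v_{11} = -280.
Summing j = 0..11 (12 terms) gives -1270.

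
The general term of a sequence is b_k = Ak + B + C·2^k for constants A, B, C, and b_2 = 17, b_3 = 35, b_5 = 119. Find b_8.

At k = 2, 3, 5: 2A + B + 4C = 17; 3A + B + 8C = 35; 5A + B + 32C = 119.
Subtracting the first from the second: A + 4C = 18.
Subtracting the second from the third: 2A + 24C = 84.
Solving: C = 3, A = 6, then B = -7.
Hence b_8 = 6·8 + (-7) + 3·256 = 809.

809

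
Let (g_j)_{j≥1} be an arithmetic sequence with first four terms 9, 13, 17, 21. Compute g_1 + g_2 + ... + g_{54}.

6210

Common difference d = 4.
g_j = 9 + (j - 1)·4.
g_{54} = 221; S = 54·(9 + 221)/2 = 6210.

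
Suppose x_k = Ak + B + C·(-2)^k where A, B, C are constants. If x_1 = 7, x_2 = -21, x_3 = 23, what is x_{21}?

The three given values yield: A + B - 2C = 7; 2A + B + 4C = -21; 3A + B - 8C = 23.
Subtracting the first from the second: A + 6C = -28.
Subtracting the second from the third: A - 12C = 44.
Solving: C = -4, A = -4, then B = 3.
So x_k = -4·k + 3 + (-4)·(-2)^k; at k=21 this is 8388527.

8388527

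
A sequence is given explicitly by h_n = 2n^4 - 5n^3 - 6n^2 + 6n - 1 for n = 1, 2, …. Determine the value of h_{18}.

178955

h_{18} = 2·18^4 - 5·18^3 - 6·18^2 + 6·18 - 1 = 178955.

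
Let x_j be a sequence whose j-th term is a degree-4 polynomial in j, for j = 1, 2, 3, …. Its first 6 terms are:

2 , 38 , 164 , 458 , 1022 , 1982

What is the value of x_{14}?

1st diffs: 36, 126, 294, 564, 960.
2nd diffs: 90, 168, 270, 396.
3rd diffs: 78, 102, 126.
4th diffs: 24, 24 (constant).
Newton forward-difference form: x_j = 2 + 36·C(j-1,1) + 90·C(j-1,2) + 78·C(j-1,3) + 24·C(j-1,4).
At j = 14: j-1 = 13, so x_{14} = 2 + 468 + 7020 + 22308 + 17160 = 46958.

46958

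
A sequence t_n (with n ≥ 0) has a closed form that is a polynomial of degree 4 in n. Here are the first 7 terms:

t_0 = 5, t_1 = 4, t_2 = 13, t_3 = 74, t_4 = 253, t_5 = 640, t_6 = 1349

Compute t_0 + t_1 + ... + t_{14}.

133922

1st diffs: -1, 9, 61, 179, 387, 709.
2nd diffs: 10, 52, 118, 208, 322.
3rd diffs: 42, 66, 90, 114.
4th diffs: 24, 24, 24 (constant).
Newton forward-difference form: t_n = 5 + (-1)·C(n,1) + 10·C(n,2) + 42·C(n,3) + 24·C(n,4).
Continuing: …, 2518, 4309, 6908, 10525, …, t_{14} = 40213.
Summing n = 0..14 (15 terms) gives 133922.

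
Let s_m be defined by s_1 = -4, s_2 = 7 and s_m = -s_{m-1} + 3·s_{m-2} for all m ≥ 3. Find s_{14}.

Iterate the recurrence:
s_3 = -19  s_4 = 40  s_5 = -97  …  s_{11} = -14209  s_{12} = 32689  s_{13} = -75316  s_{14} = 173383.

173383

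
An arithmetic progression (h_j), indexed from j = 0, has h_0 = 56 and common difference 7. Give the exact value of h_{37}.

h_j = 56 + (j - 0)·7.
h_{37} = 56 + 37·7 = 315.

315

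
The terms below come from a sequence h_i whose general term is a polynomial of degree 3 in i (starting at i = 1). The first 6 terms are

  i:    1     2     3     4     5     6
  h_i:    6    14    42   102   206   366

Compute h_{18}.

11022

1st diffs: 8, 28, 60, 104, 160.
2nd diffs: 20, 32, 44, 56.
3rd diffs: 12, 12, 12 (constant).
Newton forward-difference form: h_i = 6 + 8·C(i-1,1) + 20·C(i-1,2) + 12·C(i-1,3).
At i = 18: i-1 = 17, so h_{18} = 6 + 136 + 2720 + 8160 = 11022.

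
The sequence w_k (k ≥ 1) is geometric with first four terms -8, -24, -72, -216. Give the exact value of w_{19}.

Common ratio r = 3.
w_k = (-8)·3^(k-1).
w_{19} = (-8)·3^18 = -3099363912.

-3099363912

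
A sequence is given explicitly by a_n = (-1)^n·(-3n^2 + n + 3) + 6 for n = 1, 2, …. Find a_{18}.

(-1)^18 = 1; -3n^2 + n + 3 at n=18 is -951; so a_{18} = -945.

-945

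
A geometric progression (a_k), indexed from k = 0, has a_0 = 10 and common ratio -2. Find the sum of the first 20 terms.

a_k = 10·(-2)^(k-0).
S = 10·((-2)^20 - 1)/(-2 - 1) = 10·(1048576 - 1)/(-3) = -3495250.

-3495250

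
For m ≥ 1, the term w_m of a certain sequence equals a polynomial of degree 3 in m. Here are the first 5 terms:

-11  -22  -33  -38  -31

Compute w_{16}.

2554

1st diffs: -11, -11, -5, 7.
2nd diffs: 0, 6, 12.
3rd diffs: 6, 6 (constant).
Newton forward-difference form: w_m = -11 + (-11)·C(m-1,1) + 6·C(m-1,3).
At m = 16: m-1 = 15, so w_{16} = -11 - 165 + 2730 = 2554.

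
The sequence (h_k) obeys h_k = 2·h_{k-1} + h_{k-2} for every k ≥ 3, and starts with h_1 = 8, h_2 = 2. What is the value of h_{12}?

30506

Applying the relation repeatedly:
h_3 = 12; h_4 = 26; h_5 = 64; h_6 = 154; h_7 = 372; h_8 = 898; h_9 = 2168; h_{10} = 5234; h_{11} = 12636; h_{12} = 30506.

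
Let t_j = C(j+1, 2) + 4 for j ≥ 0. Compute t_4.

14

C(5, 2) = 10, so t_4 = 14.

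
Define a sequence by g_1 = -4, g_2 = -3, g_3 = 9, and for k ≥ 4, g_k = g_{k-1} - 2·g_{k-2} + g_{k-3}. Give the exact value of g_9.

5

Applying the relation repeatedly:
g_4 = 11;  g_5 = -10;  g_6 = -23;  g_7 = 8;  g_8 = 44;  g_9 = 5.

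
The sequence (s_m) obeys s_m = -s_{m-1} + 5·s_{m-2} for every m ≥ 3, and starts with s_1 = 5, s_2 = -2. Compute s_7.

Applying the relation repeatedly:
s_3 = 27;  s_4 = -37;  s_5 = 172;  s_6 = -357;  s_7 = 1217.

1217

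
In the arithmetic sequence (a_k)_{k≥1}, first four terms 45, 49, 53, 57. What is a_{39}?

Common difference d = 4.
a_k = 45 + (k - 1)·4.
a_{39} = 45 + 38·4 = 197.

197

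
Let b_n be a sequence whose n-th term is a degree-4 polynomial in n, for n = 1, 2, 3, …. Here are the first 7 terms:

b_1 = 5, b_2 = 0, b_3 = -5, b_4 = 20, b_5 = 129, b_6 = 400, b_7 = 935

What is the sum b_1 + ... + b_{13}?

1st diffs: -5, -5, 25, 109, 271, 535.
2nd diffs: 0, 30, 84, 162, 264.
3rd diffs: 30, 54, 78, 102.
4th diffs: 24, 24, 24 (constant).
So b_n = n^4 - 5n^3 + 5n^2 + 4.
Continuing: …, 1860, 3325, 5504, 8595, …, b_{13} = 18425.
Summing n = 1..13 (13 terms) gives 52013.

52013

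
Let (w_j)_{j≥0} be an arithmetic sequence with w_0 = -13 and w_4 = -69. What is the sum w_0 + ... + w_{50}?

-18513

Common difference d = (-69 - (-13)) / (4 - 0) = -14.
w_j = -13 + (j - 0)·(-14).
w_{50} = -713; S = 51·(-13 + (-713))/2 = -18513.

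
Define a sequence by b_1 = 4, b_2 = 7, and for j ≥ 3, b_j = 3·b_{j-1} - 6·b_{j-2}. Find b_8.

2133

Step forward from the initial values:
b_3 = -3  b_4 = -51  b_5 = -135  b_6 = -99  b_7 = 513  b_8 = 2133.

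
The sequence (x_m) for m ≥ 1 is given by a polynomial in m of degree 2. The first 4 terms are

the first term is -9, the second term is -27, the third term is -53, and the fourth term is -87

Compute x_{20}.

1st diffs: -18, -26, -34.
2nd diffs: -8, -8 (constant).
Newton forward-difference form: x_m = -9 + (-18)·C(m-1,1) + (-8)·C(m-1,2).
At m = 20: m-1 = 19, so x_{20} = -9 - 342 - 1368 = -1719.

-1719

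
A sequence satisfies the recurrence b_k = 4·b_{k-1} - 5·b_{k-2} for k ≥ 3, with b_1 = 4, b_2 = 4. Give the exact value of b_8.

-996

b_3 = -4;  b_4 = -36;  b_5 = -124;  b_6 = -316;  b_7 = -644;  b_8 = -996.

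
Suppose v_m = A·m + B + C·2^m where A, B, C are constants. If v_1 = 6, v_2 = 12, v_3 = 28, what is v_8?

1248

Write the equations: A + B + 2C = 6; 2A + B + 4C = 12; 3A + B + 8C = 28.
Subtracting the first from the second: A + 2C = 6.
Subtracting the second from the third: A + 4C = 16.
Solving: C = 5, A = -4, then B = 0.
So v_m = -4·m + 0 + 5·2^m; at m=8 this is 1248.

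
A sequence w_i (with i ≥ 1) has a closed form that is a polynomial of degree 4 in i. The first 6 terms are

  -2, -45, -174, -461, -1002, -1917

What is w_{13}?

-33914

1st diffs: -43, -129, -287, -541, -915.
2nd diffs: -86, -158, -254, -374.
3rd diffs: -72, -96, -120.
4th diffs: -24, -24 (constant).
So w_i = -i^4 - 2i^3 - 6i^2 + 4i + 3.
Evaluating at i = 13 gives w_{13} = -33914.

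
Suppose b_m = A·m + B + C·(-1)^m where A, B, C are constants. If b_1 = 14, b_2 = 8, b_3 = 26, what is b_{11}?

74

At m = 1, 2, 3: A + B - C = 14; 2A + B + C = 8; 3A + B - C = 26.
Subtracting the first from the second: A + 2C = -6.
Subtracting the second from the third: A - 2C = 18.
Solving: C = -6, A = 6, then B = 2.
So b_m = 6·m + 2 + (-6)·(-1)^m; at m=11 this is 74.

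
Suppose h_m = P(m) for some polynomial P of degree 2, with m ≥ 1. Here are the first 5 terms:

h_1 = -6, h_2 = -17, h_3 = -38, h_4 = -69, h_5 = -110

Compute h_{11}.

1st diffs: -11, -21, -31, -41.
2nd diffs: -10, -10, -10 (constant).
So h_m = -5m^2 + 4m - 5.
Evaluating at m = 11 gives h_{11} = -566.

-566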